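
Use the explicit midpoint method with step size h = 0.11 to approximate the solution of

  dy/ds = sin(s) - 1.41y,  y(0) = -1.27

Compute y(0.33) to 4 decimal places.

-0.7520

Midpoint: k1 = f(s_n, y_n); k2 = f(s_n + h/2, y_n + (h/2)·k1); y_{n+1} = y_n + h·k2.
s=0.000000, y=-1.270000:
  k1 = f(0.000000, -1.270000) = 1.790700
  k2 = f(0.055000, -1.171512) = 1.706803
  y ← -1.270000 + 0.11·1.706803 = -1.082252
s=0.110000, y=-1.082252:
  k1 = f(0.110000, -1.082252) = 1.635753
  k2 = f(0.165000, -0.992285) = 1.563374
  y ← -1.082252 + 0.11·1.563374 = -0.910280
s=0.220000, y=-0.910280:
  k1 = f(0.220000, -0.910280) = 1.501725
  k2 = f(0.275000, -0.827686) = 1.438584
  y ← -0.910280 + 0.11·1.438584 = -0.752036
y(0.33) ≈ -0.7520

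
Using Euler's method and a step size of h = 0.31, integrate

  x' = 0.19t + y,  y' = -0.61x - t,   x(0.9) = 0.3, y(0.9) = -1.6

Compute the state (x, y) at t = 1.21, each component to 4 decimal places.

-0.1430, -1.9357

Euler on (x,y): x_{n+1} = x_n + h·x', y_{n+1} = y_n + h·y'.
0.900000: (0.300000, -1.600000); f=(-1.429000, -1.083000) → (-0.142990, -1.935730)
(x(1.21), y(1.21)) ≈ (-0.1430, -1.9357)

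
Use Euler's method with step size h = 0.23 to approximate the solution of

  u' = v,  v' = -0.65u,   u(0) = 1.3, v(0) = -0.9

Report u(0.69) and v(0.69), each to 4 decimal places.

Euler on (u,v): u_{n+1} = u_n + h·u', v_{n+1} = v_n + h·v'.
0.000000: (1.300000, -0.900000); f=(-0.900000, -0.845000) → (1.093000, -1.094350)
0.230000: (1.093000, -1.094350); f=(-1.094350, -0.710450) → (0.841299, -1.257753)
0.460000: (0.841299, -1.257753); f=(-1.257753, -0.546845) → (0.552016, -1.383528)
(u(0.69), v(0.69)) ≈ (0.5520, -1.3835)

0.5520, -1.3835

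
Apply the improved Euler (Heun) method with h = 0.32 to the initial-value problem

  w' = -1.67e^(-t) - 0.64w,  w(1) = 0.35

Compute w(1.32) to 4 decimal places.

0.1361

Heun: k1 = f(t_n, w_n); k2 = f(t_n + h, w_n + h·k1); w_{n+1} = w_n + (h/2)·(k1 + k2).
t=1.000000, w=0.350000:
  k1 = f(1.000000, 0.350000) = -0.838359
  k2 = f(1.320000, 0.081725) = -0.498420
  w ← 0.350000 + (0.32/2)·(-0.838359 + (-0.498420)) = 0.136115
w(1.32) ≈ 0.1361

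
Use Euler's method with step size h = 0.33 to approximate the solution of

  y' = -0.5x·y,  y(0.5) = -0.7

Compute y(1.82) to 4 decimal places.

Euler: y_{n+1} = y_n + h·f(x_n, y_n).
x=0.500000, y=-0.700000: f=0.175000 → y ← -0.700000 + 0.33·0.175000 = -0.642250
x=0.830000, y=-0.642250: f=0.266534 → y ← -0.642250 + 0.33·0.266534 = -0.554294
x=1.160000, y=-0.554294: f=0.321490 → y ← -0.554294 + 0.33·0.321490 = -0.448202
x=1.490000, y=-0.448202: f=0.333911 → y ← -0.448202 + 0.33·0.333911 = -0.338012
y(1.82) ≈ -0.3380

-0.3380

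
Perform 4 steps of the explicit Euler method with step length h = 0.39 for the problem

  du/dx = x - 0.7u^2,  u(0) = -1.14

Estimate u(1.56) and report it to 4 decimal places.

-4.2077

Euler: u_{n+1} = u_n + h·f(x_n, u_n).
x=0.000000, u=-1.140000: f=-0.909720 → u ← -1.140000 + 0.39·(-0.909720) = -1.494791
x=0.390000, u=-1.494791: f=-1.174080 → u ← -1.494791 + 0.39·(-1.174080) = -1.952682
x=0.780000, u=-1.952682: f=-1.889077 → u ← -1.952682 + 0.39·(-1.889077) = -2.689422
x=1.170000, u=-2.689422: f=-3.893092 → u ← -2.689422 + 0.39·(-3.893092) = -4.207728
u(1.56) ≈ -4.2077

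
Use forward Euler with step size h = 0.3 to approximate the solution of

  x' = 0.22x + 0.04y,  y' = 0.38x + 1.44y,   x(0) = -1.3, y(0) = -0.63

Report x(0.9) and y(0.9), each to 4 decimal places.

-1.6167, -2.5521

Euler on (x,y): x_{n+1} = x_n + h·x', y_{n+1} = y_n + h·y'.
0.000000: (-1.300000, -0.630000); f=(-0.311200, -1.401200) → (-1.393360, -1.050360)
0.300000: (-1.393360, -1.050360); f=(-0.348554, -2.041995) → (-1.497926, -1.662959)
0.600000: (-1.497926, -1.662959); f=(-0.396062, -2.963872) → (-1.616745, -2.552120)
(x(0.9), y(0.9)) ≈ (-1.6167, -2.5521)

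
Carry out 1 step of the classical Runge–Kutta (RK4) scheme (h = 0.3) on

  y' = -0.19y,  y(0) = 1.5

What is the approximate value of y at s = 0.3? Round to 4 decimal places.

1.4169

RK4: k1 = f(s_n, y_n); k2 = f(s_n + h/2, y_n + (h/2)·k1); k3 = f(s_n + h/2, y_n + (h/2)·k2); k4 = f(s_n + h, y_n + h·k3); y_{n+1} = y_n + (h/6)·(k1 + 2k2 + 2k3 + k4).
s=0.000000, y=1.500000:
  k1 = f(0.000000, 1.500000) = -0.285000
  k2 = f(0.150000, 1.457250) = -0.276877
  k3 = f(0.150000, 1.458468) = -0.277109
  k4 = f(0.300000, 1.416867) = -0.269205
  y ← 1.500000 + (0.3/6)·(k1 + 2k2 + 2k3 + k4) = 1.416891
y(0.3) ≈ 1.4169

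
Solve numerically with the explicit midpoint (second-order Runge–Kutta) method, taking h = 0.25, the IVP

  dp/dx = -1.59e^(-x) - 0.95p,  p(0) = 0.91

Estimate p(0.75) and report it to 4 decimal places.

Midpoint: k1 = f(x_n, p_n); k2 = f(x_n + h/2, p_n + (h/2)·k1); p_{n+1} = p_n + h·k2.
x=0.000000, p=0.910000:
  k1 = f(0.000000, 0.910000) = -2.454500
  k2 = f(0.125000, 0.603187) = -1.976198
  p ← 0.910000 + 0.25·(-1.976198) = 0.415950
x=0.250000, p=0.415950:
  k1 = f(0.250000, 0.415950) = -1.633446
  k2 = f(0.375000, 0.211770) = -1.293971
  p ← 0.415950 + 0.25·(-1.293971) = 0.092458
x=0.500000, p=0.092458:
  k1 = f(0.500000, 0.092458) = -1.052219
  k2 = f(0.625000, -0.039070) = -0.813950
  p ← 0.092458 + 0.25·(-0.813950) = -0.111030
p(0.75) ≈ -0.1110

-0.1110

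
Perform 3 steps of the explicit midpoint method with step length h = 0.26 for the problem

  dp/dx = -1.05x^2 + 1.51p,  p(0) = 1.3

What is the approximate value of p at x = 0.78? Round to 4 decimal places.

Midpoint: k1 = f(x_n, p_n); k2 = f(x_n + h/2, p_n + (h/2)·k1); p_{n+1} = p_n + h·k2.
x=0.000000, p=1.300000:
  k1 = f(0.000000, 1.300000) = 1.963000
  k2 = f(0.130000, 1.555190) = 2.330592
  p ← 1.300000 + 0.26·2.330592 = 1.905954
x=0.260000, p=1.905954:
  k1 = f(0.260000, 1.905954) = 2.807010
  k2 = f(0.390000, 2.270865) = 3.269302
  p ← 1.905954 + 0.26·3.269302 = 2.755972
x=0.520000, p=2.755972:
  k1 = f(0.520000, 2.755972) = 3.877598
  k2 = f(0.650000, 3.260060) = 4.479066
  p ← 2.755972 + 0.26·4.479066 = 3.920529
p(0.78) ≈ 3.9205

3.9205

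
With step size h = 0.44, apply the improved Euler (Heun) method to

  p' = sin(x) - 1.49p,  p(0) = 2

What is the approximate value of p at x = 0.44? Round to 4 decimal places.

1.2123

Heun: k1 = f(x_n, p_n); k2 = f(x_n + h, p_n + h·k1); p_{n+1} = p_n + (h/2)·(k1 + k2).
x=0.000000, p=2.000000:
  k1 = f(0.000000, 2.000000) = -2.980000
  k2 = f(0.440000, 0.688800) = -0.600373
  p ← 2.000000 + (0.44/2)·(-2.980000 + (-0.600373)) = 1.212318
p(0.44) ≈ 1.2123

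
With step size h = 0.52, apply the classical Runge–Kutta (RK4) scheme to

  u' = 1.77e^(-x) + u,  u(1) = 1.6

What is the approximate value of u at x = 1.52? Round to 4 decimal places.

3.0448

RK4: k1 = f(x_n, u_n); k2 = f(x_n + h/2, u_n + (h/2)·k1); k3 = f(x_n + h/2, u_n + (h/2)·k2); k4 = f(x_n + h, u_n + h·k3); u_{n+1} = u_n + (h/6)·(k1 + 2k2 + 2k3 + k4).
x=1.000000, u=1.600000:
  k1 = f(1.000000, 1.600000) = 2.251147
  k2 = f(1.260000, 2.185298) = 2.687366
  k3 = f(1.260000, 2.298715) = 2.800783
  k4 = f(1.520000, 3.056407) = 3.443527
  u ← 1.600000 + (0.52/6)·(k1 + 2k2 + 2k3 + k4) = 3.044817
u(1.52) ≈ 3.0448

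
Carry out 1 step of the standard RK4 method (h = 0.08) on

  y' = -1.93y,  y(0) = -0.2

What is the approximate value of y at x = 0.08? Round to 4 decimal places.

RK4: k1 = f(x_n, y_n); k2 = f(x_n + h/2, y_n + (h/2)·k1); k3 = f(x_n + h/2, y_n + (h/2)·k2); k4 = f(x_n + h, y_n + h·k3); y_{n+1} = y_n + (h/6)·(k1 + 2k2 + 2k3 + k4).
x=0.000000, y=-0.200000:
  k1 = f(0.000000, -0.200000) = 0.386000
  k2 = f(0.040000, -0.184560) = 0.356201
  k3 = f(0.040000, -0.185752) = 0.358501
  k4 = f(0.080000, -0.171320) = 0.330647
  y ← -0.200000 + (0.08/6)·(k1 + 2k2 + 2k3 + k4) = -0.171386
y(0.08) ≈ -0.1714

-0.1714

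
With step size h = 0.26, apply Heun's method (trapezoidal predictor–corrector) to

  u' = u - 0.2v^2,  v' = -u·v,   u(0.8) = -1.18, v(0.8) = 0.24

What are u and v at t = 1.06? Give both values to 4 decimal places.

-1.5311, 0.3376

Heun on (u,v): k1 = f(t_n, state_n); k2 = f(t_n + h, state_n + h·k1); state_{n+1} = state_n + (h/2)·(k1 + k2).
0.800000: (-1.180000, 0.240000)
  k1 = (-1.191520, 0.283200)
  predictor → (-1.489795, 0.313632)
  k2 = (-1.509468, 0.467247)
  → (-1.531128, 0.337558)
(u(1.06), v(1.06)) ≈ (-1.5311, 0.3376)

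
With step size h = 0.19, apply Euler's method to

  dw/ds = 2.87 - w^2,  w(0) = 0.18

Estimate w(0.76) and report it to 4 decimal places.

1.5972

Euler: w_{n+1} = w_n + h·f(s_n, w_n).
s=0.000000, w=0.180000: f=2.837600 → w ← 0.180000 + 0.19·2.837600 = 0.719144
s=0.190000, w=0.719144: f=2.352832 → w ← 0.719144 + 0.19·2.352832 = 1.166182
s=0.380000, w=1.166182: f=1.510019 → w ← 1.166182 + 0.19·1.510019 = 1.453086
s=0.570000, w=1.453086: f=0.758542 → w ← 1.453086 + 0.19·0.758542 = 1.597209
w(0.76) ≈ 1.5972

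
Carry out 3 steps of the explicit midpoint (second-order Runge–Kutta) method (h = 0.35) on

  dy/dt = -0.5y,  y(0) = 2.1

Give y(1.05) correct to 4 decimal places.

1.2461

Midpoint: k1 = f(t_n, y_n); k2 = f(t_n + h/2, y_n + (h/2)·k1); y_{n+1} = y_n + h·k2.
t=0.000000, y=2.100000:
  k1 = f(0.000000, 2.100000) = -1.050000
  k2 = f(0.175000, 1.916250) = -0.958125
  y ← 2.100000 + 0.35·(-0.958125) = 1.764656
t=0.350000, y=1.764656:
  k1 = f(0.350000, 1.764656) = -0.882328
  k2 = f(0.525000, 1.610249) = -0.805124
  y ← 1.764656 + 0.35·(-0.805124) = 1.482863
t=0.700000, y=1.482863:
  k1 = f(0.700000, 1.482863) = -0.741431
  k2 = f(0.875000, 1.353112) = -0.676556
  y ← 1.482863 + 0.35·(-0.676556) = 1.246068
y(1.05) ≈ 1.2461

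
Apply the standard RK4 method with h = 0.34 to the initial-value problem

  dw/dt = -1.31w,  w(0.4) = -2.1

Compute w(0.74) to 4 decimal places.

RK4: k1 = f(t_n, w_n); k2 = f(t_n + h/2, w_n + (h/2)·k1); k3 = f(t_n + h/2, w_n + (h/2)·k2); k4 = f(t_n + h, w_n + h·k3); w_{n+1} = w_n + (h/6)·(k1 + 2k2 + 2k3 + k4).
t=0.400000, w=-2.100000:
  k1 = f(0.400000, -2.100000) = 2.751000
  k2 = f(0.570000, -1.632330) = 2.138352
  k3 = f(0.570000, -1.736480) = 2.274789
  k4 = f(0.740000, -1.326572) = 1.737809
  w ← -2.100000 + (0.34/6)·(k1 + 2k2 + 2k3 + k4) = -1.345478
w(0.74) ≈ -1.3455

-1.3455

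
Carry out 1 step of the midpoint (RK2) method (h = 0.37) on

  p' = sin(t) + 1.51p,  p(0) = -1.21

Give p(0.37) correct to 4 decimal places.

-2.0068

Midpoint: k1 = f(t_n, p_n); k2 = f(t_n + h/2, p_n + (h/2)·k1); p_{n+1} = p_n + h·k2.
t=0.000000, p=-1.210000:
  k1 = f(0.000000, -1.210000) = -1.827100
  k2 = f(0.185000, -1.548013) = -2.153554
  p ← -1.210000 + 0.37·(-2.153554) = -2.006815
p(0.37) ≈ -2.0068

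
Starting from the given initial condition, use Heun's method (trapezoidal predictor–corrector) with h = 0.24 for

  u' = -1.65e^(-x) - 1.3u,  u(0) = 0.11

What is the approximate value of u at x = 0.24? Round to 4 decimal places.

-0.2109

Heun: k1 = f(x_n, u_n); k2 = f(x_n + h, u_n + h·k1); u_{n+1} = u_n + (h/2)·(k1 + k2).
x=0.000000, u=0.110000:
  k1 = f(0.000000, 0.110000) = -1.793000
  k2 = f(0.240000, -0.320320) = -0.881520
  u ← 0.110000 + (0.24/2)·(-1.793000 + (-0.881520)) = -0.210942
u(0.24) ≈ -0.2109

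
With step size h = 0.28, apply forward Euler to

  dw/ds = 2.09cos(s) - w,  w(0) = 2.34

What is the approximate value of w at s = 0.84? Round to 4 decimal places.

2.0775

Euler: w_{n+1} = w_n + h·f(s_n, w_n).
s=0.000000, w=2.340000: f=-0.250000 → w ← 2.340000 + 0.28·(-0.250000) = 2.270000
s=0.280000, w=2.270000: f=-0.261394 → w ← 2.270000 + 0.28·(-0.261394) = 2.196810
s=0.560000, w=2.196810: f=-0.426046 → w ← 2.196810 + 0.28·(-0.426046) = 2.077517
w(0.84) ≈ 2.0775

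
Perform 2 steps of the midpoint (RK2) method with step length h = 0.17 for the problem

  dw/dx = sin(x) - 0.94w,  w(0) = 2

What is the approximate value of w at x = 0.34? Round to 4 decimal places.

Midpoint: k1 = f(x_n, w_n); k2 = f(x_n + h/2, w_n + (h/2)·k1); w_{n+1} = w_n + h·k2.
x=0.000000, w=2.000000:
  k1 = f(0.000000, 2.000000) = -1.880000
  k2 = f(0.085000, 1.840200) = -1.644890
  w ← 2.000000 + 0.17·(-1.644890) = 1.720369
x=0.170000, w=1.720369:
  k1 = f(0.170000, 1.720369) = -1.447964
  k2 = f(0.255000, 1.597292) = -1.249209
  w ← 1.720369 + 0.17·(-1.249209) = 1.508003
w(0.34) ≈ 1.5080

1.5080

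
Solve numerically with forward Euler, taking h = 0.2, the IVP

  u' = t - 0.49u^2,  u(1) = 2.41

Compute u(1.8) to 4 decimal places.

1.8083

Euler: u_{n+1} = u_n + h·f(t_n, u_n).
t=1.000000, u=2.410000: f=-1.845969 → u ← 2.410000 + 0.2·(-1.845969) = 2.040806
t=1.200000, u=2.040806: f=-0.840796 → u ← 2.040806 + 0.2·(-0.840796) = 1.872647
t=1.400000, u=1.872647: f=-0.318335 → u ← 1.872647 + 0.2·(-0.318335) = 1.808980
t=1.600000, u=1.808980: f=-0.003480 → u ← 1.808980 + 0.2·(-0.003480) = 1.808284
u(1.8) ≈ 1.8083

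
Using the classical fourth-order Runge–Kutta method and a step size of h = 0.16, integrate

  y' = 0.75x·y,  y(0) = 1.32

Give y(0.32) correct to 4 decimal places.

1.3717

RK4: k1 = f(x_n, y_n); k2 = f(x_n + h/2, y_n + (h/2)·k1); k3 = f(x_n + h/2, y_n + (h/2)·k2); k4 = f(x_n + h, y_n + h·k3); y_{n+1} = y_n + (h/6)·(k1 + 2k2 + 2k3 + k4).
x=0.000000, y=1.320000:
  k1 = f(0.000000, 1.320000) = 0.000000
  k2 = f(0.080000, 1.320000) = 0.079200
  k3 = f(0.080000, 1.326336) = 0.079580
  k4 = f(0.160000, 1.332733) = 0.159928
  y ← 1.320000 + (0.16/6)·(k1 + 2k2 + 2k3 + k4) = 1.332733
x=0.160000, y=1.332733:
  k1 = f(0.160000, 1.332733) = 0.159928
  k2 = f(0.240000, 1.345527) = 0.242195
  k3 = f(0.240000, 1.352109) = 0.243380
  k4 = f(0.320000, 1.371674) = 0.329202
  y ← 1.332733 + (0.16/6)·(k1 + 2k2 + 2k3 + k4) = 1.371674
y(0.32) ≈ 1.3717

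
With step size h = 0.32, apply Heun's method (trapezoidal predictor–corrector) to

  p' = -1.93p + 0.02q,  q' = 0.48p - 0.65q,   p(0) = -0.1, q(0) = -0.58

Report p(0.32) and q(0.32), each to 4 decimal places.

-0.0595, -0.4812

Heun on (p,q): k1 = f(x_n, state_n); k2 = f(x_n + h, state_n + h·k1); state_{n+1} = state_n + (h/2)·(k1 + k2).
0.000000: (-0.100000, -0.580000)
  k1 = (0.181400, 0.329000)
  predictor → (-0.041952, -0.474720)
  k2 = (0.071473, 0.288431)
  → (-0.059540, -0.481211)
(p(0.32), q(0.32)) ≈ (-0.0595, -0.4812)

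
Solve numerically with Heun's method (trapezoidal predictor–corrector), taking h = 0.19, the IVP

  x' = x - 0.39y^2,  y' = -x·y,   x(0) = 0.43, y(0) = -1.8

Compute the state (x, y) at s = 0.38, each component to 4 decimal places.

Heun on (x,y): k1 = f(s_n, state_n); k2 = f(s_n + h, state_n + h·k1); state_{n+1} = state_n + (h/2)·(k1 + k2).
0.000000: (0.430000, -1.800000)
  k1 = (-0.833600, 0.774000)
  predictor → (0.271616, -1.652940)
  k2 = (-0.793946, 0.448965)
  → (0.275383, -1.683818)
0.190000: (0.275383, -1.683818)
  k1 = (-0.830362, 0.463695)
  predictor → (0.117614, -1.595716)
  k2 = (-0.875447, 0.187679)
  → (0.113331, -1.621938)
(x(0.38), y(0.38)) ≈ (0.1133, -1.6219)

0.1133, -1.6219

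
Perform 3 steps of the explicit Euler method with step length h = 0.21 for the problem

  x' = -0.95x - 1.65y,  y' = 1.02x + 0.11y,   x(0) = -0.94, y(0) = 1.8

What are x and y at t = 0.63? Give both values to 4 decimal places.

-1.8161, 1.0576

Euler on (x,y): x_{n+1} = x_n + h·x', y_{n+1} = y_n + h·y'.
0.000000: (-0.940000, 1.800000); f=(-2.077000, -0.760800) → (-1.376170, 1.640232)
0.210000: (-1.376170, 1.640232); f=(-1.399021, -1.223268) → (-1.669964, 1.383346)
0.420000: (-1.669964, 1.383346); f=(-0.696054, -1.551196) → (-1.816136, 1.057595)
(x(0.63), y(0.63)) ≈ (-1.8161, 1.0576)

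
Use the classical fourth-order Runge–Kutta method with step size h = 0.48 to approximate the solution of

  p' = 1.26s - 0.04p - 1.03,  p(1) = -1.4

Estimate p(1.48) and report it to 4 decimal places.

-1.1198

RK4: k1 = f(s_n, p_n); k2 = f(s_n + h/2, p_n + (h/2)·k1); k3 = f(s_n + h/2, p_n + (h/2)·k2); k4 = f(s_n + h, p_n + h·k3); p_{n+1} = p_n + (h/6)·(k1 + 2k2 + 2k3 + k4).
s=1.000000, p=-1.400000:
  k1 = f(1.000000, -1.400000) = 0.286000
  k2 = f(1.240000, -1.331360) = 0.585654
  k3 = f(1.240000, -1.259443) = 0.582778
  k4 = f(1.480000, -1.120267) = 0.879611
  p ← -1.400000 + (0.48/6)·(k1 + 2k2 + 2k3 + k4) = -1.119802
p(1.48) ≈ -1.1198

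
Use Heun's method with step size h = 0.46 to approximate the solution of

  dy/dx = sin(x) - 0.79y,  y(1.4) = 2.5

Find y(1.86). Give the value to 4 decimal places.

2.1213

Heun: k1 = f(x_n, y_n); k2 = f(x_n + h, y_n + h·k1); y_{n+1} = y_n + (h/2)·(k1 + k2).
x=1.400000, y=2.500000:
  k1 = f(1.400000, 2.500000) = -0.989550
  k2 = f(1.860000, 2.044807) = -0.656926
  y ← 2.500000 + (0.46/2)·(-0.989550 + (-0.656926)) = 2.121310
y(1.86) ≈ 2.1213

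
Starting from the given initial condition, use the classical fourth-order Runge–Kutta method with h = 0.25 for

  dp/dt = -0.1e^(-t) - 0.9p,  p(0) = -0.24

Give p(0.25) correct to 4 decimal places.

RK4: k1 = f(t_n, p_n); k2 = f(t_n + h/2, p_n + (h/2)·k1); k3 = f(t_n + h/2, p_n + (h/2)·k2); k4 = f(t_n + h, p_n + h·k3); p_{n+1} = p_n + (h/6)·(k1 + 2k2 + 2k3 + k4).
t=0.000000, p=-0.240000:
  k1 = f(0.000000, -0.240000) = 0.116000
  k2 = f(0.125000, -0.225500) = 0.114700
  k3 = f(0.125000, -0.225662) = 0.114847
  k4 = f(0.250000, -0.211288) = 0.112279
  p ← -0.240000 + (0.25/6)·(k1 + 2k2 + 2k3 + k4) = -0.211359
p(0.25) ≈ -0.2114

-0.2114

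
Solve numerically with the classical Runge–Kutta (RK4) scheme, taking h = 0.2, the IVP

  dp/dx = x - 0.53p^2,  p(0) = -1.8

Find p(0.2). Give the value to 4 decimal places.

-2.2011

RK4: k1 = f(x_n, p_n); k2 = f(x_n + h/2, p_n + (h/2)·k1); k3 = f(x_n + h/2, p_n + (h/2)·k2); k4 = f(x_n + h, p_n + h·k3); p_{n+1} = p_n + (h/6)·(k1 + 2k2 + 2k3 + k4).
x=0.000000, p=-1.800000:
  k1 = f(0.000000, -1.800000) = -1.717200
  k2 = f(0.100000, -1.971720) = -1.960470
  k3 = f(0.100000, -1.996047) = -2.011628
  k4 = f(0.200000, -2.202326) = -2.370626
  p ← -1.800000 + (0.2/6)·(k1 + 2k2 + 2k3 + k4) = -2.201067
p(0.2) ≈ -2.2011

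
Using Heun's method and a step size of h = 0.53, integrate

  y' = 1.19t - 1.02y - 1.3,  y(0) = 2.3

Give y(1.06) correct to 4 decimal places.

0.5484

Heun: k1 = f(t_n, y_n); k2 = f(t_n + h, y_n + h·k1); y_{n+1} = y_n + (h/2)·(k1 + k2).
t=0.000000, y=2.300000:
  k1 = f(0.000000, 2.300000) = -3.646000
  k2 = f(0.530000, 0.367620) = -1.044272
  y ← 2.300000 + (0.53/2)·(-3.646000 + (-1.044272)) = 1.057078
t=0.530000, y=1.057078:
  k1 = f(0.530000, 1.057078) = -1.747519
  k2 = f(1.060000, 0.130893) = -0.172110
  y ← 1.057078 + (0.53/2)·(-1.747519 + (-0.172110)) = 0.548376
y(1.06) ≈ 0.5484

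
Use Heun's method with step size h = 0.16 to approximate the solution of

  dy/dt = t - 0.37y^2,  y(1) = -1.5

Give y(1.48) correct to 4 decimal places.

Heun: k1 = f(t_n, y_n); k2 = f(t_n + h, y_n + h·k1); y_{n+1} = y_n + (h/2)·(k1 + k2).
t=1.000000, y=-1.500000:
  k1 = f(1.000000, -1.500000) = 0.167500
  k2 = f(1.160000, -1.473200) = 0.356982
  y ← -1.500000 + (0.16/2)·(0.167500 + 0.356982) = -1.458041
t=1.160000, y=-1.458041:
  k1 = f(1.160000, -1.458041) = 0.373423
  k2 = f(1.320000, -1.398294) = 0.596567
  y ← -1.458041 + (0.16/2)·(0.373423 + 0.596567) = -1.380442
t=1.320000, y=-1.380442:
  k1 = f(1.320000, -1.380442) = 0.614920
  k2 = f(1.480000, -1.282055) = 0.871844
  y ← -1.380442 + (0.16/2)·(0.614920 + 0.871844) = -1.261501
y(1.48) ≈ -1.2615

-1.2615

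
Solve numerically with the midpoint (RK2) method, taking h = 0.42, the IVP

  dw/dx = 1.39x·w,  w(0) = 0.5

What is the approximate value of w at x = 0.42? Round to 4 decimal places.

0.5613

Midpoint: k1 = f(x_n, w_n); k2 = f(x_n + h/2, w_n + (h/2)·k1); w_{n+1} = w_n + h·k2.
x=0.000000, w=0.500000:
  k1 = f(0.000000, 0.500000) = 0.000000
  k2 = f(0.210000, 0.500000) = 0.145950
  w ← 0.500000 + 0.42·0.145950 = 0.561299
w(0.42) ≈ 0.5613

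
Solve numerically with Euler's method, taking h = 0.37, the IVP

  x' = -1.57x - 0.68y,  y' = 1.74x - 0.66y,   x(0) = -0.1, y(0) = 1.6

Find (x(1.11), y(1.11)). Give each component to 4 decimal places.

-0.3445, 0.1324

Euler on (x,y): x_{n+1} = x_n + h·x', y_{n+1} = y_n + h·y'.
0.000000: (-0.100000, 1.600000); f=(-0.931000, -1.230000) → (-0.444470, 1.144900)
0.370000: (-0.444470, 1.144900); f=(-0.080714, -1.529012) → (-0.474334, 0.579166)
0.740000: (-0.474334, 0.579166); f=(0.350872, -1.207591) → (-0.344512, 0.132357)
(x(1.11), y(1.11)) ≈ (-0.3445, 0.1324)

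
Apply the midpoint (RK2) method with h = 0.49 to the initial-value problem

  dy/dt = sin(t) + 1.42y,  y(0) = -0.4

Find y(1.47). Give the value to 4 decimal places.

-1.0698

Midpoint: k1 = f(t_n, y_n); k2 = f(t_n + h/2, y_n + (h/2)·k1); y_{n+1} = y_n + h·k2.
t=0.000000, y=-0.400000:
  k1 = f(0.000000, -0.400000) = -0.568000
  k2 = f(0.245000, -0.539160) = -0.523051
  y ← -0.400000 + 0.49·(-0.523051) = -0.656295
t=0.490000, y=-0.656295:
  k1 = f(0.490000, -0.656295) = -0.461313
  k2 = f(0.735000, -0.769317) = -0.421842
  y ← -0.656295 + 0.49·(-0.421842) = -0.862998
t=0.980000, y=-0.862998:
  k1 = f(0.980000, -0.862998) = -0.394959
  k2 = f(1.225000, -0.959763) = -0.422057
  y ← -0.862998 + 0.49·(-0.422057) = -1.069806
y(1.47) ≈ -1.0698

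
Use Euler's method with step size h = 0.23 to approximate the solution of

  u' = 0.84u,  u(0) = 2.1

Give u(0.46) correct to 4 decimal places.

2.9898

Euler: u_{n+1} = u_n + h·f(x_n, u_n).
x=0.000000, u=2.100000: f=1.764000 → u ← 2.100000 + 0.23·1.764000 = 2.505720
x=0.230000, u=2.505720: f=2.104805 → u ← 2.505720 + 0.23·2.104805 = 2.989825
u(0.46) ≈ 2.9898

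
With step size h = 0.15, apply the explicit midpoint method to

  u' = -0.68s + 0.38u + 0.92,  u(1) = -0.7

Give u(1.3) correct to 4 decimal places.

-0.7397

Midpoint: k1 = f(s_n, u_n); k2 = f(s_n + h/2, u_n + (h/2)·k1); u_{n+1} = u_n + h·k2.
s=1.000000, u=-0.700000:
  k1 = f(1.000000, -0.700000) = -0.026000
  k2 = f(1.075000, -0.701950) = -0.077741
  u ← -0.700000 + 0.15·(-0.077741) = -0.711661
s=1.150000, u=-0.711661:
  k1 = f(1.150000, -0.711661) = -0.132431
  k2 = f(1.225000, -0.721593) = -0.187206
  u ← -0.711661 + 0.15·(-0.187206) = -0.739742
u(1.3) ≈ -0.7397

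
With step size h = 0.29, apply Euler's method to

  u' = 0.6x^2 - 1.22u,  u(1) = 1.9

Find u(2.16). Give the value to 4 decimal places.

Euler: u_{n+1} = u_n + h·f(x_n, u_n).
x=1.000000, u=1.900000: f=-1.718000 → u ← 1.900000 + 0.29·(-1.718000) = 1.401780
x=1.290000, u=1.401780: f=-0.711712 → u ← 1.401780 + 0.29·(-0.711712) = 1.195384
x=1.580000, u=1.195384: f=0.039472 → u ← 1.195384 + 0.29·0.039472 = 1.206831
x=1.870000, u=1.206831: f=0.625807 → u ← 1.206831 + 0.29·0.625807 = 1.388314
u(2.16) ≈ 1.3883

1.3883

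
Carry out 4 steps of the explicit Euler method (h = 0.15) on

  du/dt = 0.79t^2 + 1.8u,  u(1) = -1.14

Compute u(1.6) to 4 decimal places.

Euler: u_{n+1} = u_n + h·f(t_n, u_n).
t=1.000000, u=-1.140000: f=-1.262000 → u ← -1.140000 + 0.15·(-1.262000) = -1.329300
t=1.150000, u=-1.329300: f=-1.347965 → u ← -1.329300 + 0.15·(-1.347965) = -1.531495
t=1.300000, u=-1.531495: f=-1.421591 → u ← -1.531495 + 0.15·(-1.421591) = -1.744733
t=1.450000, u=-1.744733: f=-1.479545 → u ← -1.744733 + 0.15·(-1.479545) = -1.966665
u(1.6) ≈ -1.9667

-1.9667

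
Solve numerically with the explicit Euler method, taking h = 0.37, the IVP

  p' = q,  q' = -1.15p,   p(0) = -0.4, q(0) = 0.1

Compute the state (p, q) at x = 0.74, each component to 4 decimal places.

-0.2630, 0.4247

Euler on (p,q): p_{n+1} = p_n + h·p', q_{n+1} = q_n + h·q'.
0.000000: (-0.400000, 0.100000); f=(0.100000, 0.460000) → (-0.363000, 0.270200)
0.370000: (-0.363000, 0.270200); f=(0.270200, 0.417450) → (-0.263026, 0.424656)
(p(0.74), q(0.74)) ≈ (-0.2630, 0.4247)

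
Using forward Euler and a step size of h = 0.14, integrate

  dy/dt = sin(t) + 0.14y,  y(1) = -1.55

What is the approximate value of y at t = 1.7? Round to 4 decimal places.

-1.0253

Euler: y_{n+1} = y_n + h·f(t_n, y_n).
t=1.000000, y=-1.550000: f=0.624471 → y ← -1.550000 + 0.14·0.624471 = -1.462574
t=1.140000, y=-1.462574: f=0.703873 → y ← -1.462574 + 0.14·0.703873 = -1.364032
t=1.280000, y=-1.364032: f=0.767051 → y ← -1.364032 + 0.14·0.767051 = -1.256645
t=1.420000, y=-1.256645: f=0.812722 → y ← -1.256645 + 0.14·0.812722 = -1.142864
t=1.560000, y=-1.142864: f=0.839941 → y ← -1.142864 + 0.14·0.839941 = -1.025272
y(1.7) ≈ -1.0253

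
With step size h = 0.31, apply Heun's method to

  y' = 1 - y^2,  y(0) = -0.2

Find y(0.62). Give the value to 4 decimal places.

Heun: k1 = f(s_n, y_n); k2 = f(s_n + h, y_n + h·k1); y_{n+1} = y_n + (h/2)·(k1 + k2).
s=0.000000, y=-0.200000:
  k1 = f(0.000000, -0.200000) = 0.960000
  k2 = f(0.310000, 0.097600) = 0.990474
  y ← -0.200000 + (0.31/2)·(0.960000 + 0.990474) = 0.102324
s=0.310000, y=0.102324:
  k1 = f(0.310000, 0.102324) = 0.989530
  k2 = f(0.620000, 0.409078) = 0.832655
  y ← 0.102324 + (0.31/2)·(0.989530 + 0.832655) = 0.384762
y(0.62) ≈ 0.3848

0.3848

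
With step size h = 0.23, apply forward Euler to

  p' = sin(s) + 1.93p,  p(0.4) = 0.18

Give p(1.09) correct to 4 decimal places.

1.0985

Euler: p_{n+1} = p_n + h·f(s_n, p_n).
s=0.400000, p=0.180000: f=0.736818 → p ← 0.180000 + 0.23·0.736818 = 0.349468
s=0.630000, p=0.349468: f=1.263618 → p ← 0.349468 + 0.23·1.263618 = 0.640100
s=0.860000, p=0.640100: f=1.993236 → p ← 0.640100 + 0.23·1.993236 = 1.098545
p(1.09) ≈ 1.0985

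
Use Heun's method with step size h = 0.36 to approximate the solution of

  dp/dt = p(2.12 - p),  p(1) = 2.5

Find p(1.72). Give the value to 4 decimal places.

Heun: k1 = f(t_n, p_n); k2 = f(t_n + h, p_n + h·k1); p_{n+1} = p_n + (h/2)·(k1 + k2).
t=1.000000, p=2.500000:
  k1 = f(1.000000, 2.500000) = -0.950000
  k2 = f(1.360000, 2.158000) = -0.082004
  p ← 2.500000 + (0.36/2)·(-0.950000 + (-0.082004)) = 2.314239
t=1.360000, p=2.314239:
  k1 = f(1.360000, 2.314239) = -0.449516
  k2 = f(1.720000, 2.152413) = -0.069767
  p ← 2.314239 + (0.36/2)·(-0.449516 + (-0.069767)) = 2.220768
p(1.72) ≈ 2.2208

2.2208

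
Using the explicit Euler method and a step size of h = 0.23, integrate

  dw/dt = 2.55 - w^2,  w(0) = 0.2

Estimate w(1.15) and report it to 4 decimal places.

Euler: w_{n+1} = w_n + h·f(t_n, w_n).
t=0.000000, w=0.200000: f=2.510000 → w ← 0.200000 + 0.23·2.510000 = 0.777300
t=0.230000, w=0.777300: f=1.945805 → w ← 0.777300 + 0.23·1.945805 = 1.224835
t=0.460000, w=1.224835: f=1.049779 → w ← 1.224835 + 0.23·1.049779 = 1.466284
t=0.690000, w=1.466284: f=0.400010 → w ← 1.466284 + 0.23·0.400010 = 1.558287
t=0.920000, w=1.558287: f=0.121743 → w ← 1.558287 + 0.23·0.121743 = 1.586287
w(1.15) ≈ 1.5863

1.5863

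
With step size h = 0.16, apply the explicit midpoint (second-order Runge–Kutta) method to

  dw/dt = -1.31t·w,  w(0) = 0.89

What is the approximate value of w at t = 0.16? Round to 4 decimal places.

Midpoint: k1 = f(t_n, w_n); k2 = f(t_n + h/2, w_n + (h/2)·k1); w_{n+1} = w_n + h·k2.
t=0.000000, w=0.890000:
  k1 = f(0.000000, 0.890000) = 0.000000
  k2 = f(0.080000, 0.890000) = -0.093272
  w ← 0.890000 + 0.16·(-0.093272) = 0.875076
w(0.16) ≈ 0.8751

0.8751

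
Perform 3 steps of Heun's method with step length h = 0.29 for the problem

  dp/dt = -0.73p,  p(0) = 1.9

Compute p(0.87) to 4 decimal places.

1.0124

Heun: k1 = f(t_n, p_n); k2 = f(t_n + h, p_n + h·k1); p_{n+1} = p_n + (h/2)·(k1 + k2).
t=0.000000, p=1.900000:
  k1 = f(0.000000, 1.900000) = -1.387000
  k2 = f(0.290000, 1.497770) = -1.093372
  p ← 1.900000 + (0.29/2)·(-1.387000 + (-1.093372)) = 1.540346
t=0.290000, p=1.540346:
  k1 = f(0.290000, 1.540346) = -1.124453
  k2 = f(0.580000, 1.214255) = -0.886406
  p ← 1.540346 + (0.29/2)·(-1.124453 + (-0.886406)) = 1.248772
t=0.580000, p=1.248772:
  k1 = f(0.580000, 1.248772) = -0.911603
  k2 = f(0.870000, 0.984407) = -0.718617
  p ← 1.248772 + (0.29/2)·(-0.911603 + (-0.718617)) = 1.012390
p(0.87) ≈ 1.0124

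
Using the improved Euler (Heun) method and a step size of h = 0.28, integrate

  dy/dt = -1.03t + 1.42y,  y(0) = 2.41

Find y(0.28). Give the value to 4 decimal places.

3.5183

Heun: k1 = f(t_n, y_n); k2 = f(t_n + h, y_n + h·k1); y_{n+1} = y_n + (h/2)·(k1 + k2).
t=0.000000, y=2.410000:
  k1 = f(0.000000, 2.410000) = 3.422200
  k2 = f(0.280000, 3.368216) = 4.494467
  y ← 2.410000 + (0.28/2)·(3.422200 + 4.494467) = 3.518333
y(0.28) ≈ 3.5183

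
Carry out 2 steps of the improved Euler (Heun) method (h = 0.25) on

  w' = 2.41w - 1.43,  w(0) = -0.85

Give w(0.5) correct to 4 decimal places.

-4.0004

Heun: k1 = f(t_n, w_n); k2 = f(t_n + h, w_n + h·k1); w_{n+1} = w_n + (h/2)·(k1 + k2).
t=0.000000, w=-0.850000:
  k1 = f(0.000000, -0.850000) = -3.478500
  k2 = f(0.250000, -1.719625) = -5.574296
  w ← -0.850000 + (0.25/2)·(-3.478500 + (-5.574296)) = -1.981600
t=0.250000, w=-1.981600:
  k1 = f(0.250000, -1.981600) = -6.205655
  k2 = f(0.500000, -3.533013) = -9.944562
  w ← -1.981600 + (0.25/2)·(-6.205655 + (-9.944562)) = -4.000377
w(0.5) ≈ -4.0004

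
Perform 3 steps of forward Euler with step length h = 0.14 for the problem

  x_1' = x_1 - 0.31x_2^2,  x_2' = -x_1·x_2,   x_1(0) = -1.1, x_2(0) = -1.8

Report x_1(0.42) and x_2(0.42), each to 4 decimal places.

Euler on (x_1,x_2): x_1_{n+1} = x_1_n + h·x_1', x_2_{n+1} = x_2_n + h·x_2'.
0.000000: (-1.100000, -1.800000); f=(-2.104400, -1.980000) → (-1.394616, -2.077200)
0.140000: (-1.394616, -2.077200); f=(-2.732192, -2.896896) → (-1.777123, -2.482765)
0.280000: (-1.777123, -2.482765); f=(-3.688001, -4.412179) → (-2.293443, -3.100471)
(x_1(0.42), x_2(0.42)) ≈ (-2.2934, -3.1005)

-2.2934, -3.1005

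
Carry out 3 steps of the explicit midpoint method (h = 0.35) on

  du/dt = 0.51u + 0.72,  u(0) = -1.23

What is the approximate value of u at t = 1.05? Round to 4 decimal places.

Midpoint: k1 = f(t_n, u_n); k2 = f(t_n + h/2, u_n + (h/2)·k1); u_{n+1} = u_n + h·k2.
t=0.000000, u=-1.230000:
  k1 = f(0.000000, -1.230000) = 0.092700
  k2 = f(0.175000, -1.213777) = 0.100973
  u ← -1.230000 + 0.35·0.100973 = -1.194659
t=0.350000, u=-1.194659:
  k1 = f(0.350000, -1.194659) = 0.110724
  k2 = f(0.525000, -1.175283) = 0.120606
  u ← -1.194659 + 0.35·0.120606 = -1.152447
t=0.700000, u=-1.152447:
  k1 = f(0.700000, -1.152447) = 0.132252
  k2 = f(0.875000, -1.129303) = 0.144055
  u ← -1.152447 + 0.35·0.144055 = -1.102028
u(1.05) ≈ -1.1020

-1.1020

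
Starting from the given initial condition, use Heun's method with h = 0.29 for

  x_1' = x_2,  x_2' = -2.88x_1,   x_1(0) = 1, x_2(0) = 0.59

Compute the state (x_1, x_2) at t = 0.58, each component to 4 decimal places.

0.8310, -1.1553

Heun on (x_1,x_2): k1 = f(t_n, state_n); k2 = f(t_n + h, state_n + h·k1); state_{n+1} = state_n + (h/2)·(k1 + k2).
0.000000: (1.000000, 0.590000)
  k1 = (0.590000, -2.880000)
  predictor → (1.171100, -0.245200)
  k2 = (-0.245200, -3.372768)
  → (1.049996, -0.316651)
0.290000: (1.049996, -0.316651)
  k1 = (-0.316651, -3.023988)
  predictor → (0.958167, -1.193608)
  k2 = (-1.193608, -2.759521)
  → (0.831008, -1.155260)
(x_1(0.58), x_2(0.58)) ≈ (0.8310, -1.1553)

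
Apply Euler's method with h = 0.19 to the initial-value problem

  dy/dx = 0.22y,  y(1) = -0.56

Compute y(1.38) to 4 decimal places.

Euler: y_{n+1} = y_n + h·f(x_n, y_n).
x=1.000000, y=-0.560000: f=-0.123200 → y ← -0.560000 + 0.19·(-0.123200) = -0.583408
x=1.190000, y=-0.583408: f=-0.128350 → y ← -0.583408 + 0.19·(-0.128350) = -0.607794
y(1.38) ≈ -0.6078

-0.6078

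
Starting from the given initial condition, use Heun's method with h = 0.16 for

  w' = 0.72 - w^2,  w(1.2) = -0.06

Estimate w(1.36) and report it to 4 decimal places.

0.0547

Heun: k1 = f(t_n, w_n); k2 = f(t_n + h, w_n + h·k1); w_{n+1} = w_n + (h/2)·(k1 + k2).
t=1.200000, w=-0.060000:
  k1 = f(1.200000, -0.060000) = 0.716400
  k2 = f(1.360000, 0.054624) = 0.717016
  w ← -0.060000 + (0.16/2)·(0.716400 + 0.717016) = 0.054673
w(1.36) ≈ 0.0547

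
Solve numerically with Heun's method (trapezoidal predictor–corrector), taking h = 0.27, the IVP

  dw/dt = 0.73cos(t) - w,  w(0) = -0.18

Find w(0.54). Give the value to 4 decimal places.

Heun: k1 = f(t_n, w_n); k2 = f(t_n + h, w_n + h·k1); w_{n+1} = w_n + (h/2)·(k1 + k2).
t=0.000000, w=-0.180000:
  k1 = f(0.000000, -0.180000) = 0.910000
  k2 = f(0.270000, 0.065700) = 0.637853
  w ← -0.180000 + (0.27/2)·(0.910000 + 0.637853) = 0.028960
t=0.270000, w=0.028960:
  k1 = f(0.270000, 0.028960) = 0.674593
  k2 = f(0.540000, 0.211100) = 0.415027
  w ← 0.028960 + (0.27/2)·(0.674593 + 0.415027) = 0.176059
w(0.54) ≈ 0.1761

0.1761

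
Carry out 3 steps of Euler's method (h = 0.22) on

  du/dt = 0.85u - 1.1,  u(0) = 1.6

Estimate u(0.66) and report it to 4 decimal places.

1.8057

Euler: u_{n+1} = u_n + h·f(t_n, u_n).
t=0.000000, u=1.600000: f=0.260000 → u ← 1.600000 + 0.22·0.260000 = 1.657200
t=0.220000, u=1.657200: f=0.308620 → u ← 1.657200 + 0.22·0.308620 = 1.725096
t=0.440000, u=1.725096: f=0.366332 → u ← 1.725096 + 0.22·0.366332 = 1.805689
u(0.66) ≈ 1.8057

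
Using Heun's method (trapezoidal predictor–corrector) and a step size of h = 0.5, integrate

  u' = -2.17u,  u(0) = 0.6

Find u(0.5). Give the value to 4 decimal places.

Heun: k1 = f(s_n, u_n); k2 = f(s_n + h, u_n + h·k1); u_{n+1} = u_n + (h/2)·(k1 + k2).
s=0.000000, u=0.600000:
  k1 = f(0.000000, 0.600000) = -1.302000
  k2 = f(0.500000, -0.051000) = 0.110670
  u ← 0.600000 + (0.5/2)·(-1.302000 + 0.110670) = 0.302167
u(0.5) ≈ 0.3022

0.3022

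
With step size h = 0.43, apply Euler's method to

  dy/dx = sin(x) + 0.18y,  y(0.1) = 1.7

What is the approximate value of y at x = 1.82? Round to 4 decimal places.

3.3992

Euler: y_{n+1} = y_n + h·f(x_n, y_n).
x=0.100000, y=1.700000: f=0.405833 → y ← 1.700000 + 0.43·0.405833 = 1.874508
x=0.530000, y=1.874508: f=0.842945 → y ← 1.874508 + 0.43·0.842945 = 2.236975
x=0.960000, y=2.236975: f=1.221847 → y ← 2.236975 + 0.43·1.221847 = 2.762369
x=1.390000, y=2.762369: f=1.480927 → y ← 2.762369 + 0.43·1.480927 = 3.399168
y(1.82) ≈ 3.3992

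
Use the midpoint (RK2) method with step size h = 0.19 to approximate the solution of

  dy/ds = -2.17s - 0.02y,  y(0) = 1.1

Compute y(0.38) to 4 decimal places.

0.9353

Midpoint: k1 = f(s_n, y_n); k2 = f(s_n + h/2, y_n + (h/2)·k1); y_{n+1} = y_n + h·k2.
s=0.000000, y=1.100000:
  k1 = f(0.000000, 1.100000) = -0.022000
  k2 = f(0.095000, 1.097910) = -0.228108
  y ← 1.100000 + 0.19·(-0.228108) = 1.056659
s=0.190000, y=1.056659:
  k1 = f(0.190000, 1.056659) = -0.433433
  k2 = f(0.285000, 1.015483) = -0.638760
  y ← 1.056659 + 0.19·(-0.638760) = 0.935295
y(0.38) ≈ 0.9353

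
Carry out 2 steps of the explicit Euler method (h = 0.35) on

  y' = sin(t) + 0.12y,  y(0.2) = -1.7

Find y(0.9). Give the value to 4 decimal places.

-1.5904

Euler: y_{n+1} = y_n + h·f(t_n, y_n).
t=0.200000, y=-1.700000: f=-0.005331 → y ← -1.700000 + 0.35·(-0.005331) = -1.701866
t=0.550000, y=-1.701866: f=0.318463 → y ← -1.701866 + 0.35·0.318463 = -1.590404
y(0.9) ≈ -1.5904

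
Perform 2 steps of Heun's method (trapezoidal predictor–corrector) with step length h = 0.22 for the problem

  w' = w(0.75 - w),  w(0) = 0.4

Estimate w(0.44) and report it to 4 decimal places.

Heun: k1 = f(t_n, w_n); k2 = f(t_n + h, w_n + h·k1); w_{n+1} = w_n + (h/2)·(k1 + k2).
t=0.000000, w=0.400000:
  k1 = f(0.000000, 0.400000) = 0.140000
  k2 = f(0.220000, 0.430800) = 0.137511
  w ← 0.400000 + (0.22/2)·(0.140000 + 0.137511) = 0.430526
t=0.220000, w=0.430526:
  k1 = f(0.220000, 0.430526) = 0.137542
  k2 = f(0.440000, 0.460785) = 0.133266
  w ← 0.430526 + (0.22/2)·(0.137542 + 0.133266) = 0.460315
w(0.44) ≈ 0.4603

0.4603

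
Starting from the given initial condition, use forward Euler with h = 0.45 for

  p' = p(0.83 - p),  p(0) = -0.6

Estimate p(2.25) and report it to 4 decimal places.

Euler: p_{n+1} = p_n + h·f(s_n, p_n).
s=0.000000, p=-0.600000: f=-0.858000 → p ← -0.600000 + 0.45·(-0.858000) = -0.986100
s=0.450000, p=-0.986100: f=-1.790856 → p ← -0.986100 + 0.45·(-1.790856) = -1.791985
s=0.900000, p=-1.791985: f=-4.698559 → p ← -1.791985 + 0.45·(-4.698559) = -3.906337
s=1.350000, p=-3.906337: f=-18.501727 → p ← -3.906337 + 0.45·(-18.501727) = -12.232114
s=1.800000, p=-12.232114: f=-159.777274 → p ← -12.232114 + 0.45·(-159.777274) = -84.131887
p(2.25) ≈ -84.1319

-84.1319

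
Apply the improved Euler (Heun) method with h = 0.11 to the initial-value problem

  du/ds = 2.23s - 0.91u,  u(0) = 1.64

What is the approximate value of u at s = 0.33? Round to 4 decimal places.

1.3264

Heun: k1 = f(s_n, u_n); k2 = f(s_n + h, u_n + h·k1); u_{n+1} = u_n + (h/2)·(k1 + k2).
s=0.000000, u=1.640000:
  k1 = f(0.000000, 1.640000) = -1.492400
  k2 = f(0.110000, 1.475836) = -1.097711
  u ← 1.640000 + (0.11/2)·(-1.492400 + (-1.097711)) = 1.497544
s=0.110000, u=1.497544:
  k1 = f(0.110000, 1.497544) = -1.117465
  k2 = f(0.220000, 1.374623) = -0.760307
  u ← 1.497544 + (0.11/2)·(-1.117465 + (-0.760307)) = 1.394266
s=0.220000, u=1.394266:
  k1 = f(0.220000, 1.394266) = -0.778182
  k2 = f(0.330000, 1.308666) = -0.454986
  u ← 1.394266 + (0.11/2)·(-0.778182 + (-0.454986)) = 1.326442
u(0.33) ≈ 1.3264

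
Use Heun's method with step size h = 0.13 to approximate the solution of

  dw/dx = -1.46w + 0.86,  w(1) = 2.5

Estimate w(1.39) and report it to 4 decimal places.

1.6747

Heun: k1 = f(x_n, w_n); k2 = f(x_n + h, w_n + h·k1); w_{n+1} = w_n + (h/2)·(k1 + k2).
x=1.000000, w=2.500000:
  k1 = f(1.000000, 2.500000) = -2.790000
  k2 = f(1.130000, 2.137300) = -2.260458
  w ← 2.500000 + (0.13/2)·(-2.790000 + (-2.260458)) = 2.171720
x=1.130000, w=2.171720:
  k1 = f(1.130000, 2.171720) = -2.310712
  k2 = f(1.260000, 1.871328) = -1.872138
  w ← 2.171720 + (0.13/2)·(-2.310712 + (-1.872138)) = 1.899835
x=1.260000, w=1.899835:
  k1 = f(1.260000, 1.899835) = -1.913759
  k2 = f(1.390000, 1.651046) = -1.550528
  w ← 1.899835 + (0.13/2)·(-1.913759 + (-1.550528)) = 1.674656
w(1.39) ≈ 1.6747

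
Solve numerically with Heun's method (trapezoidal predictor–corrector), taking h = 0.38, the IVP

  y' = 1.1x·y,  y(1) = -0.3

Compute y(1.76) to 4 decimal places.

-0.9069

Heun: k1 = f(x_n, y_n); k2 = f(x_n + h, y_n + h·k1); y_{n+1} = y_n + (h/2)·(k1 + k2).
x=1.000000, y=-0.300000:
  k1 = f(1.000000, -0.300000) = -0.330000
  k2 = f(1.380000, -0.425400) = -0.645757
  y ← -0.300000 + (0.38/2)·(-0.330000 + (-0.645757)) = -0.485394
x=1.380000, y=-0.485394:
  k1 = f(1.380000, -0.485394) = -0.736828
  k2 = f(1.760000, -0.765388) = -1.481792
  y ← -0.485394 + (0.38/2)·(-0.736828 + (-1.481792)) = -0.906932
y(1.76) ≈ -0.9069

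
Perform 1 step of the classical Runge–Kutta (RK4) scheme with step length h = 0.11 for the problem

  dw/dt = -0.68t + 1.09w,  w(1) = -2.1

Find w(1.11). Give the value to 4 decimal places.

-2.4513

RK4: k1 = f(t_n, w_n); k2 = f(t_n + h/2, w_n + (h/2)·k1); k3 = f(t_n + h/2, w_n + (h/2)·k2); k4 = f(t_n + h, w_n + h·k3); w_{n+1} = w_n + (h/6)·(k1 + 2k2 + 2k3 + k4).
t=1.000000, w=-2.100000:
  k1 = f(1.000000, -2.100000) = -2.969000
  k2 = f(1.055000, -2.263295) = -3.184392
  k3 = f(1.055000, -2.275142) = -3.197304
  k4 = f(1.110000, -2.451703) = -3.427157
  w ← -2.100000 + (0.11/6)·(k1 + 2k2 + 2k3 + k4) = -2.451258
w(1.11) ≈ -2.4513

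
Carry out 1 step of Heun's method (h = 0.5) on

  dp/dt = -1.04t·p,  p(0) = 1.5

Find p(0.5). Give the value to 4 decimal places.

Heun: k1 = f(t_n, p_n); k2 = f(t_n + h, p_n + h·k1); p_{n+1} = p_n + (h/2)·(k1 + k2).
t=0.000000, p=1.500000:
  k1 = f(0.000000, 1.500000) = 0.000000
  k2 = f(0.500000, 1.500000) = -0.780000
  p ← 1.500000 + (0.5/2)·(0.000000 + (-0.780000)) = 1.305000
p(0.5) ≈ 1.3050

1.3050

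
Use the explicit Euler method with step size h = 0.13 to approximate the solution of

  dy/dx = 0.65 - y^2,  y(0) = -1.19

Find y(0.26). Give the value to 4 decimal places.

-1.4213

Euler: y_{n+1} = y_n + h·f(x_n, y_n).
x=0.000000, y=-1.190000: f=-0.766100 → y ← -1.190000 + 0.13·(-0.766100) = -1.289593
x=0.130000, y=-1.289593: f=-1.013050 → y ← -1.289593 + 0.13·(-1.013050) = -1.421290
y(0.26) ≈ -1.4213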